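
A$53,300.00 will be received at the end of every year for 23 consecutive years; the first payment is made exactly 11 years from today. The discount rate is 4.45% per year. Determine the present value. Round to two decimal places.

Ordinary annuity of 23 payments, first payment at period 11.
Periodic rate r = 0.0445 per year.
The ordinary-annuity PV formula values the stream one period before the first payment (period 10); discount that back 10 periods:
PV₀ = 53,300 × [1 − (1+r)^−23] / r × (1+r)^−10 = A$490,265.49

A$490,265.49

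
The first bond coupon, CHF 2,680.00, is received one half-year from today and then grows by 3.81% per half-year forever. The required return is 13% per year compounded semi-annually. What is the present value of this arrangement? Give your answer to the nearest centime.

Periodic rate r = 0.13/2 per half-year.
Growing perpetuity (Gordon): PV = PMT₁ / (r − g) = 2,680 / (r − 0.0381) = CHF 99,628.25.

CHF 99,628.25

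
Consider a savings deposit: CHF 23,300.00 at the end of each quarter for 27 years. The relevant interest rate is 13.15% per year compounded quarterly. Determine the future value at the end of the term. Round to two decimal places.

CHF 22,606,976.41

This is an ordinary annuity: 108 deposits of CHF 23,300.00 at the end of each quarter.
Periodic rate r = 0.1315/4 per quarter; n is counted in quarters.
FV = PMT × [((1+r)^n − 1)/r] = 23,300 × [(1+r)^108 − 1] / r = CHF 22,606,976.41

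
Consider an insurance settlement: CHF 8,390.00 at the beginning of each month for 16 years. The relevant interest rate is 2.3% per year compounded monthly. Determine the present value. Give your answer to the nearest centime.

CHF 1,349,237.38

This is an annuity due: 192 payments of CHF 8,390.00 at the beginning of each month.
Periodic rate r = 0.023/12 per month; n is counted in months.
PV = PMT × [(1 − (1+r)^−n)/r] × (1+r) = 8,390 × [1 − (1+r)^−192] / r × (1+r) = CHF 1,349,237.38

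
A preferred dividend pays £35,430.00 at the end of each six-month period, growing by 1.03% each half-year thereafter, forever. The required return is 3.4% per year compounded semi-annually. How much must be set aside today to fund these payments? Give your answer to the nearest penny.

£5,288,059.70

Periodic rate r = 0.034/2 per half-year.
Growing perpetuity (Gordon): PV = PMT₁ / (r − g) = 35,430 / (r − 0.0103) = £5,288,059.70.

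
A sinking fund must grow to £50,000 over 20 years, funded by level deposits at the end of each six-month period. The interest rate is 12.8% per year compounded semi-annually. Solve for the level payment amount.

Level ordinary annuity; solve FV = PMT × [((1+r)^n − 1)/r] for PMT.
Periodic rate r = 0.128/2 per half-year; n is counted in half-years.
With n = 40: PMT = 50,000 / ([((1+r)^n − 1)/r]) = £292.02

£292.02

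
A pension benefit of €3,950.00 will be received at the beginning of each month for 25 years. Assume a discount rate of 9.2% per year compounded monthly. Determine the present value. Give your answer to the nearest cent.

This is an annuity due: 300 payments of €3,950.00 at the beginning of each month.
Periodic rate r = 0.092/12 per month; n is counted in months.
PV = PMT × [(1 − (1+r)^−n)/r] × (1+r) = 3,950 × [1 − (1+r)^−300] / r × (1+r) = €466,657.68

€466,657.68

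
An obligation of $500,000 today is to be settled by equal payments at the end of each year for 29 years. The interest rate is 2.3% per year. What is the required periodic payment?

$23,816.34

Level ordinary annuity; solve PV = PMT × [(1 − (1+r)^−n)/r] for PMT.
Periodic rate r = 0.023 per year.
With n = 29: PMT = 500,000 / ([(1 − (1+r)^−n)/r]) = $23,816.34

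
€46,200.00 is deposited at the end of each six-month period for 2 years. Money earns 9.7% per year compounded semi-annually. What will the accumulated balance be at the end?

€198,684.17

This is an ordinary annuity: 4 deposits of €46,200.00 at the end of each six-month period.
Periodic rate r = 0.097/2 per half-year; n is counted in half-years.
FV = PMT × [((1+r)^n − 1)/r] = 46,200 × [(1+r)^4 − 1] / r = €198,684.17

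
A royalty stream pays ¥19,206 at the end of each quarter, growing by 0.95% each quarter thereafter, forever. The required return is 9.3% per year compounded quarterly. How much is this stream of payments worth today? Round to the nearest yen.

Periodic rate r = 0.093/4 per quarter.
Growing perpetuity (Gordon): PV = PMT₁ / (r − g) = 19,206 / (r − 0.0095) = ¥1,396,800.

¥1,396,800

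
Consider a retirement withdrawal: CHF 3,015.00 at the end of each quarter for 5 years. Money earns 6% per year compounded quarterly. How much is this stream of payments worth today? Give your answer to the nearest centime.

CHF 51,763.45

This is an ordinary annuity: 20 payments of CHF 3,015.00 at the end of each quarter.
Periodic rate r = 0.06/4 per quarter; n is counted in quarters.
PV = PMT × [(1 − (1+r)^−n)/r] = 3,015 × [1 − (1+r)^−20] / r = CHF 51,763.45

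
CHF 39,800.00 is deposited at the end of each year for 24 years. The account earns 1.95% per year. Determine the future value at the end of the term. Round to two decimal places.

CHF 1,203,431.07

This is an ordinary annuity: 24 deposits of CHF 39,800.00 at the end of each year.
Periodic rate r = 0.0195 per year.
FV = PMT × [((1+r)^n − 1)/r] = 39,800 × [(1+r)^24 − 1] / r = CHF 1,203,431.07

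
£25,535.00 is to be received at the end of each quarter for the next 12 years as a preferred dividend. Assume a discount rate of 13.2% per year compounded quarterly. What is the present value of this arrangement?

This is an ordinary annuity: 48 payments of £25,535.00 at the end of each quarter.
Periodic rate r = 0.132/4 per quarter; n is counted in quarters.
PV = PMT × [(1 − (1+r)^−n)/r] = 25,535 × [1 − (1+r)^−48] / r = £610,930.86

£610,930.86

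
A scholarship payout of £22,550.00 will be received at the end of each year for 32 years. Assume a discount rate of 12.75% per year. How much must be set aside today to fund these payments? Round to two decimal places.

This is an ordinary annuity: 32 payments of £22,550.00 at the end of each year.
Periodic rate r = 0.1275 per year.
PV = PMT × [(1 − (1+r)^−n)/r] = 22,550 × [1 − (1+r)^−32] / r = £173,061.67

£173,061.67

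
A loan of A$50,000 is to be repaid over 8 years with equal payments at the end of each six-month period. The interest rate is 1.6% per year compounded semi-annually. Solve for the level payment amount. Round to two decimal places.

Level ordinary annuity; solve PV = PMT × [(1 − (1+r)^−n)/r] for PMT.
Periodic rate r = 0.016/2 per half-year; n is counted in half-years.
With n = 16: PMT = 50,000 / ([(1 − (1+r)^−n)/r]) = A$3,341.73

A$3,341.73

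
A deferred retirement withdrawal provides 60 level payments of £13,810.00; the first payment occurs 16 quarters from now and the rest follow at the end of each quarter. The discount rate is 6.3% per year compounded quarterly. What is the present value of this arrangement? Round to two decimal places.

£422,020.63

Ordinary annuity of 60 payments, first payment at period 16.
Periodic rate r = 0.063/4 per quarter; n is counted in quarters.
The ordinary-annuity PV formula values the stream one period before the first payment (period 15); discount that back 15 periods:
PV₀ = 13,810 × [1 − (1+r)^−60] / r × (1+r)^−15 = £422,020.63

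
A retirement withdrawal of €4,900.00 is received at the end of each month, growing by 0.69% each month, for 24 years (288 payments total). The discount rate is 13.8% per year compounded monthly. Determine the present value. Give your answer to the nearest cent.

Periodic rate r = 0.138/12 per month; n is counted in months.
Growing ordinary annuity: PV = PMT₁ × [1 − ((1+g)/(1+r))^n] / (r − g) = 4,900 × [1 − ((1+0.0069)/(1+r))^288] / (r − 0.0069) = €778,582.58.

€778,582.58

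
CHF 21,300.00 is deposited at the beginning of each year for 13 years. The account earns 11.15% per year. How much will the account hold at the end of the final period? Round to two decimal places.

This is an annuity due: 13 deposits of CHF 21,300.00 at the beginning of each year.
Periodic rate r = 0.1115 per year.
FV = PMT × [((1+r)^n − 1)/r] × (1+r) = 21,300 × [(1+r)^13 − 1] / r × (1+r) = CHF 626,814.12

CHF 626,814.12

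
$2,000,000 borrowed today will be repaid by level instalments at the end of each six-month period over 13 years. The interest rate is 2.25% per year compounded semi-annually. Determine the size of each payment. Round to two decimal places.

$89,149.57

Level ordinary annuity; solve PV = PMT × [(1 − (1+r)^−n)/r] for PMT.
Periodic rate r = 0.0225/2 per half-year; n is counted in half-years.
With n = 26: PMT = 2,000,000 / ([(1 − (1+r)^−n)/r]) = $89,149.57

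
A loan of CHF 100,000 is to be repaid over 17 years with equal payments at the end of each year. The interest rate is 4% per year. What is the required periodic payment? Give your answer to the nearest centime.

CHF 8,219.85

Level ordinary annuity; solve PV = PMT × [(1 − (1+r)^−n)/r] for PMT.
Periodic rate r = 0.04 per year.
With n = 17: PMT = 100,000 / ([(1 − (1+r)^−n)/r]) = CHF 8,219.85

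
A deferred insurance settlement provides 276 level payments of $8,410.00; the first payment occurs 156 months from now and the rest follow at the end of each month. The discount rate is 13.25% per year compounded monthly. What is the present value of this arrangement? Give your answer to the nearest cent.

Ordinary annuity of 276 payments, first payment at period 156.
Periodic rate r = 0.1325/12 per month; n is counted in months.
The ordinary-annuity PV formula values the stream one period before the first payment (period 155); discount that back 155 periods:
PV₀ = 8,410 × [1 − (1+r)^−276] / r × (1+r)^−155 = $132,150.41

$132,150.41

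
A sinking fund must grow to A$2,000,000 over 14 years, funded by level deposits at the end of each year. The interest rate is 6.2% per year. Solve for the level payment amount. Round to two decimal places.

Level ordinary annuity; solve FV = PMT × [((1+r)^n − 1)/r] for PMT.
Periodic rate r = 0.062 per year.
With n = 14: PMT = 2,000,000 / ([((1+r)^n − 1)/r]) = A$93,842.43

A$93,842.43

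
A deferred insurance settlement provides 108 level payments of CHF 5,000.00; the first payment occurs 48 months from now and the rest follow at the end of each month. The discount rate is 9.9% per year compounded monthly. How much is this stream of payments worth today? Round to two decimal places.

Ordinary annuity of 108 payments, first payment at period 48.
Periodic rate r = 0.099/12 per month; n is counted in months.
The ordinary-annuity PV formula values the stream one period before the first payment (period 47); discount that back 47 periods:
PV₀ = 5,000 × [1 − (1+r)^−108] / r × (1+r)^−47 = CHF 242,310.88

CHF 242,310.88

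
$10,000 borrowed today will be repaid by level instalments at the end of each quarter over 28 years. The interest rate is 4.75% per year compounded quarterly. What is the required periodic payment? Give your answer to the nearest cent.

$161.91

Level ordinary annuity; solve PV = PMT × [(1 − (1+r)^−n)/r] for PMT.
Periodic rate r = 0.0475/4 per quarter; n is counted in quarters.
With n = 112: PMT = 10,000 / ([(1 − (1+r)^−n)/r]) = $161.91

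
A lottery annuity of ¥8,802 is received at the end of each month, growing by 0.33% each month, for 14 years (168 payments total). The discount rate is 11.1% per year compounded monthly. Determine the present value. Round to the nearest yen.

Periodic rate r = 0.111/12 per month; n is counted in months.
Growing ordinary annuity: PV = PMT₁ × [1 − ((1+g)/(1+r))^n] / (r − g) = 8,802 × [1 − ((1+0.0033)/(1+r))^168] / (r − 0.0033) = ¥931,493.

¥931,493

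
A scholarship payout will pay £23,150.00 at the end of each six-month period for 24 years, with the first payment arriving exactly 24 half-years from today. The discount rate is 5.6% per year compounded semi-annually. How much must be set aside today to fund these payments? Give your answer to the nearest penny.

£321,696.95

Ordinary annuity of 48 payments, first payment at period 24.
Periodic rate r = 0.056/2 per half-year; n is counted in half-years.
The ordinary-annuity PV formula values the stream one period before the first payment (period 23); discount that back 23 periods:
PV₀ = 23,150 × [1 − (1+r)^−48] / r × (1+r)^−23 = £321,696.95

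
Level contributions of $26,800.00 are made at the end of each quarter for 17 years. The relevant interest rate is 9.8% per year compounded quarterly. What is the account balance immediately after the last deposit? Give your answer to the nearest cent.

This is an ordinary annuity: 68 deposits of $26,800.00 at the end of each quarter.
Periodic rate r = 0.098/4 per quarter; n is counted in quarters.
FV = PMT × [((1+r)^n − 1)/r] = 26,800 × [(1+r)^68 − 1] / r = $4,578,722.65

$4,578,722.65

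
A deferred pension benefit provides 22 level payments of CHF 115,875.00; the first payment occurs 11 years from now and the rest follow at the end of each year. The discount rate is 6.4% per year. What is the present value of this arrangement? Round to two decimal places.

Ordinary annuity of 22 payments, first payment at period 11.
Periodic rate r = 0.064 per year.
The ordinary-annuity PV formula values the stream one period before the first payment (period 10); discount that back 10 periods:
PV₀ = 115,875 × [1 − (1+r)^−22] / r × (1+r)^−10 = CHF 724,927.90

CHF 724,927.90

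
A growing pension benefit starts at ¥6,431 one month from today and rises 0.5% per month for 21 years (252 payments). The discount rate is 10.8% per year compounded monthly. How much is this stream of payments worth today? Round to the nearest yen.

¥1,016,880

Periodic rate r = 0.108/12 per month; n is counted in months.
Growing ordinary annuity: PV = PMT₁ × [1 − ((1+g)/(1+r))^n] / (r − g) = 6,431 × [1 − ((1+0.005)/(1+r))^252] / (r − 0.005) = ¥1,016,880.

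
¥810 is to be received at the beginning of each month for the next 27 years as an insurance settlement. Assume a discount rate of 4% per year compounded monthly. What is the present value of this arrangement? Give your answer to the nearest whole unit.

This is an annuity due: 324 payments of ¥810 at the beginning of each month.
Periodic rate r = 0.04/12 per month; n is counted in months.
PV = PMT × [(1 − (1+r)^−n)/r] × (1+r) = 810 × [1 − (1+r)^−324] / r × (1+r) = ¥160,864

¥160,864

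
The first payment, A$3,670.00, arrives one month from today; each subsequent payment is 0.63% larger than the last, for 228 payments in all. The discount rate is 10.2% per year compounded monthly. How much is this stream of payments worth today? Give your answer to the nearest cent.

Periodic rate r = 0.102/12 per month; n is counted in months.
Growing ordinary annuity: PV = PMT₁ × [1 − ((1+g)/(1+r))^n] / (r − g) = 3,670 × [1 − ((1+0.0063)/(1+r))^228] / (r − 0.0063) = A$654,267.22.

A$654,267.22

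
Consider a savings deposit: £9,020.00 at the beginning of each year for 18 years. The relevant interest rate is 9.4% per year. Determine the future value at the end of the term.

£423,964.25

This is an annuity due: 18 deposits of £9,020.00 at the beginning of each year.
Periodic rate r = 0.094 per year.
FV = PMT × [((1+r)^n − 1)/r] × (1+r) = 9,020 × [(1+r)^18 − 1] / r × (1+r) = £423,964.25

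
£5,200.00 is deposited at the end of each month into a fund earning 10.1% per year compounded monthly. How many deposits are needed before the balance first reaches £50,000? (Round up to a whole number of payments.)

10 payments

Periodic rate r = 0.101/12 per month; n is counted in months.
Ordinary annuity FV: 50,000 = 5,200 × [((1+r)^n − 1)/r].
(1+r)^n = 1 + 50,000 × r / 5,200, so n = ln(1 + 50,000·r/5,200) / ln(1+r) = 9.28.
Round up to a whole number of payments: n = 10.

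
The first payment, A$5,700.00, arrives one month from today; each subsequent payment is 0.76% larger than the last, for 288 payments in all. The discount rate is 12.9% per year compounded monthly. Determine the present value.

Periodic rate r = 0.129/12 per month; n is counted in months.
Growing ordinary annuity: PV = PMT₁ × [1 − ((1+g)/(1+r))^n] / (r − g) = 5,700 × [1 − ((1+0.0076)/(1+r))^288] / (r − 0.0076) = A$1,073,055.54.

A$1,073,055.54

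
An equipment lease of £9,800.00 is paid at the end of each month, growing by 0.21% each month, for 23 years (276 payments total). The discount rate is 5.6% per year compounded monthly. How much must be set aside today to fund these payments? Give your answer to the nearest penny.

Periodic rate r = 0.056/12 per month; n is counted in months.
Growing ordinary annuity: PV = PMT₁ × [1 − ((1+g)/(1+r))^n] / (r − g) = 9,800 × [1 − ((1+0.0021)/(1+r))^276] / (r − 0.0021) = £1,933,493.17.

£1,933,493.17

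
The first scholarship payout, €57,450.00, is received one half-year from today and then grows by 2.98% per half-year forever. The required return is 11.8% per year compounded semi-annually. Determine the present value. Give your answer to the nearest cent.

€1,967,465.75

Periodic rate r = 0.118/2 per half-year.
Growing perpetuity (Gordon): PV = PMT₁ / (r − g) = 57,450 / (r − 0.0298) = €1,967,465.75.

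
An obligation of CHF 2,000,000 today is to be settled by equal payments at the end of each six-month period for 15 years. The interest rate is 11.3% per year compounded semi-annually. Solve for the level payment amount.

CHF 139,898.50

Level ordinary annuity; solve PV = PMT × [(1 − (1+r)^−n)/r] for PMT.
Periodic rate r = 0.113/2 per half-year; n is counted in half-years.
With n = 30: PMT = 2,000,000 / ([(1 − (1+r)^−n)/r]) = CHF 139,898.50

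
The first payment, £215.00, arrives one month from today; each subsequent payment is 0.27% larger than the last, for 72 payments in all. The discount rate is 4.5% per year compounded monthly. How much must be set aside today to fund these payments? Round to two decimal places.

Periodic rate r = 0.045/12 per month; n is counted in months.
Growing ordinary annuity: PV = PMT₁ × [1 − ((1+g)/(1+r))^n] / (r − g) = 215 × [1 − ((1+0.0027)/(1+r))^72] / (r − 0.0027) = £14,863.18.

£14,863.18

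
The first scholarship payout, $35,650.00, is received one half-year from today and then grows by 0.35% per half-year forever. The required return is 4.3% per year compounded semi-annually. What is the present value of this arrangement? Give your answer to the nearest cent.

$1,980,555.56

Periodic rate r = 0.043/2 per half-year.
Growing perpetuity (Gordon): PV = PMT₁ / (r − g) = 35,650 / (r − 0.0035) = $1,980,555.56.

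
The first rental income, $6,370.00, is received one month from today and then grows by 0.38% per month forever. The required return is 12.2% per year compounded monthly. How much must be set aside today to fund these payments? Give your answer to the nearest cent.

Periodic rate r = 0.122/12 per month.
Growing perpetuity (Gordon): PV = PMT₁ / (r − g) = 6,370 / (r − 0.0038) = $1,000,523.56.

$1,000,523.56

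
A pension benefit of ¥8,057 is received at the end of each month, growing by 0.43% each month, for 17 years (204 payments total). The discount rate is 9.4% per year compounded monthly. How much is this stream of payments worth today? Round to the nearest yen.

Periodic rate r = 0.094/12 per month; n is counted in months.
Growing ordinary annuity: PV = PMT₁ × [1 − ((1+g)/(1+r))^n] / (r − g) = 8,057 × [1 − ((1+0.0043)/(1+r))^204] / (r − 0.0043) = ¥1,166,408.

¥1,166,408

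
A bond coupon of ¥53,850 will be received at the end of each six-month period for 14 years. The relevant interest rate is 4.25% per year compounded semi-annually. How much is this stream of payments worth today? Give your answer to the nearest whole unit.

This is an ordinary annuity: 28 payments of ¥53,850 at the end of each six-month period.
Periodic rate r = 0.0425/2 per half-year; n is counted in half-years.
PV = PMT × [(1 − (1+r)^−n)/r] = 53,850 × [1 − (1+r)^−28] / r = ¥1,127,653

¥1,127,653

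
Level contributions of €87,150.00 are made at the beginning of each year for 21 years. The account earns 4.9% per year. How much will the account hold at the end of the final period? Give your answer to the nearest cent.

€3,229,136.19

This is an annuity due: 21 deposits of €87,150.00 at the beginning of each year.
Periodic rate r = 0.049 per year.
FV = PMT × [((1+r)^n − 1)/r] × (1+r) = 87,150 × [(1+r)^21 − 1] / r × (1+r) = €3,229,136.19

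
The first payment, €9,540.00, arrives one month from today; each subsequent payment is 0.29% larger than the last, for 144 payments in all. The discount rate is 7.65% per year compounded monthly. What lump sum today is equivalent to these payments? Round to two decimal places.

€1,077,018.30

Periodic rate r = 0.0765/12 per month; n is counted in months.
Growing ordinary annuity: PV = PMT₁ × [1 − ((1+g)/(1+r))^n] / (r − g) = 9,540 × [1 − ((1+0.0029)/(1+r))^144] / (r − 0.0029) = €1,077,018.30.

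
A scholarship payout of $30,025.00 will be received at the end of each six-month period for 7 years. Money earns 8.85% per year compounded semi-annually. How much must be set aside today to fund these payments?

$308,441.40

This is an ordinary annuity: 14 payments of $30,025.00 at the end of each six-month period.
Periodic rate r = 0.0885/2 per half-year; n is counted in half-years.
PV = PMT × [(1 − (1+r)^−n)/r] = 30,025 × [1 − (1+r)^−14] / r = $308,441.40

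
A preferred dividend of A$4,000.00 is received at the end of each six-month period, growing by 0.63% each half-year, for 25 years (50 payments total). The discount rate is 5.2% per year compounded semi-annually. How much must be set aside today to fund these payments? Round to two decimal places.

Periodic rate r = 0.052/2 per half-year; n is counted in half-years.
Growing ordinary annuity: PV = PMT₁ × [1 − ((1+g)/(1+r))^n] / (r − g) = 4,000 × [1 − ((1+0.0063)/(1+r))^50] / (r − 0.0063) = A$126,026.42.

A$126,026.42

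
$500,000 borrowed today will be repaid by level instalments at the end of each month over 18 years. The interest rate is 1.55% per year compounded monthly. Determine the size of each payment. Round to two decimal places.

Level ordinary annuity; solve PV = PMT × [(1 − (1+r)^−n)/r] for PMT.
Periodic rate r = 0.0155/12 per month; n is counted in months.
With n = 216: PMT = 500,000 / ([(1 − (1+r)^−n)/r]) = $2,654.21

$2,654.21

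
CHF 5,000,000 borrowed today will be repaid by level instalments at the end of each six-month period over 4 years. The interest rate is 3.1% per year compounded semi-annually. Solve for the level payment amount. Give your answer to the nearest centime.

Level ordinary annuity; solve PV = PMT × [(1 − (1+r)^−n)/r] for PMT.
Periodic rate r = 0.031/2 per half-year; n is counted in half-years.
With n = 8: PMT = 5,000,000 / ([(1 − (1+r)^−n)/r]) = CHF 669,375.82

CHF 669,375.82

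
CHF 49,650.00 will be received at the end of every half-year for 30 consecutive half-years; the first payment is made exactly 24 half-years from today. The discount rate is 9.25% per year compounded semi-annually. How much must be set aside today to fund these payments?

Ordinary annuity of 30 payments, first payment at period 24.
Periodic rate r = 0.0925/2 per half-year; n is counted in half-years.
The ordinary-annuity PV formula values the stream one period before the first payment (period 23); discount that back 23 periods:
PV₀ = 49,650 × [1 − (1+r)^−30] / r × (1+r)^−23 = CHF 281,730.01

CHF 281,730.01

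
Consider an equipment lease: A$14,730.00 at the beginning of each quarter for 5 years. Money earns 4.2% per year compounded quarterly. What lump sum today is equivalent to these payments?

This is an annuity due: 20 payments of A$14,730.00 at the beginning of each quarter.
Periodic rate r = 0.042/4 per quarter; n is counted in quarters.
PV = PMT × [(1 − (1+r)^−n)/r] × (1+r) = 14,730 × [1 − (1+r)^−20] / r × (1+r) = A$267,254.59

A$267,254.59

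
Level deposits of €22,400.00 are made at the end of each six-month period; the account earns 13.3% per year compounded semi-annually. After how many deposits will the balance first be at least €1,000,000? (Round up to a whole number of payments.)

22 payments

Periodic rate r = 0.133/2 per half-year; n is counted in half-years.
Ordinary annuity FV: 1,000,000 = 22,400 × [((1+r)^n − 1)/r].
(1+r)^n = 1 + 1,000,000 × r / 22,400, so n = ln(1 + 1,000,000·r/22,400) / ln(1+r) = 21.41.
Round up to a whole number of payments: n = 22.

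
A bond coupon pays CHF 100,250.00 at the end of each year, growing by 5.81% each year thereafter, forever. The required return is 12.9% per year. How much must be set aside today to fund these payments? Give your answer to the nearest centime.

Periodic rate r = 0.129 per year.
Growing perpetuity (Gordon): PV = PMT₁ / (r − g) = 100,250 / (r − 0.0581) = CHF 1,413,963.33.

CHF 1,413,963.33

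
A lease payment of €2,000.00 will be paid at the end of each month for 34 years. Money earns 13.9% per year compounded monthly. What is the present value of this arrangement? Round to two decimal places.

This is an ordinary annuity: 408 payments of €2,000.00 at the end of each month.
Periodic rate r = 0.139/12 per month; n is counted in months.
PV = PMT × [(1 − (1+r)^−n)/r] = 2,000 × [1 − (1+r)^−408] / r = €171,089.64

€171,089.64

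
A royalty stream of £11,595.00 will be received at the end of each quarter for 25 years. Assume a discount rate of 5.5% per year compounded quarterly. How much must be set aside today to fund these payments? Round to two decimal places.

This is an ordinary annuity: 100 payments of £11,595.00 at the end of each quarter.
Periodic rate r = 0.055/4 per quarter; n is counted in quarters.
PV = PMT × [(1 − (1+r)^−n)/r] = 11,595 × [1 − (1+r)^−100] / r = £628,053.37

£628,053.37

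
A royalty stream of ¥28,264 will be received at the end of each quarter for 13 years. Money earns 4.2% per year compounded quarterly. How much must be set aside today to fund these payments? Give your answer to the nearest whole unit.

¥1,128,101

This is an ordinary annuity: 52 payments of ¥28,264 at the end of each quarter.
Periodic rate r = 0.042/4 per quarter; n is counted in quarters.
PV = PMT × [(1 − (1+r)^−n)/r] = 28,264 × [1 − (1+r)^−52] / r = ¥1,128,101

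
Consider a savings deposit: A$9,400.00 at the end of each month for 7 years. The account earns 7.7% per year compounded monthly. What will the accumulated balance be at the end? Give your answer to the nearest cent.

A$1,042,070.37

This is an ordinary annuity: 84 deposits of A$9,400.00 at the end of each month.
Periodic rate r = 0.077/12 per month; n is counted in months.
FV = PMT × [((1+r)^n − 1)/r] = 9,400 × [(1+r)^84 − 1] / r = A$1,042,070.37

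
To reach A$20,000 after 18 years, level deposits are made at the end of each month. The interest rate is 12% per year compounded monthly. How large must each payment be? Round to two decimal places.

Level ordinary annuity; solve FV = PMT × [((1+r)^n − 1)/r] for PMT.
Periodic rate r = 0.12/12 per month; n is counted in months.
With n = 216: PMT = 20,000 / ([((1+r)^n − 1)/r]) = A$26.39

A$26.39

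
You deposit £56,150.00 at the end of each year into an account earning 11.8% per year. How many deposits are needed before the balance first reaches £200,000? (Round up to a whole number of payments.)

4 payments

Periodic rate r = 0.118 per year.
Ordinary annuity FV: 200,000 = 56,150 × [((1+r)^n − 1)/r].
(1+r)^n = 1 + 200,000 × r / 56,150, so n = ln(1 + 200,000·r/56,150) / ln(1+r) = 3.15.
Round up to a whole number of payments: n = 4.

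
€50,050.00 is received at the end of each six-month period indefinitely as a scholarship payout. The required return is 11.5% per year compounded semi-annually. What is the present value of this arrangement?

Periodic rate r = 0.115/2 per half-year.
Level perpetuity: PV = PMT / r = 50,050 / (0.115/2) = €870,434.78.

€870,434.78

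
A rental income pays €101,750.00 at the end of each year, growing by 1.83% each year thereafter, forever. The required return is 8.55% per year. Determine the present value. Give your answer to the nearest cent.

€1,514,136.90

Periodic rate r = 0.0855 per year.
Growing perpetuity (Gordon): PV = PMT₁ / (r − g) = 101,750 / (r − 0.0183) = €1,514,136.90.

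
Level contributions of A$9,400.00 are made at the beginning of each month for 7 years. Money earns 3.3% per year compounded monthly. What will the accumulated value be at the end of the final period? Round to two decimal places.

A$889,319.94

This is an annuity due: 84 deposits of A$9,400.00 at the beginning of each month.
Periodic rate r = 0.033/12 per month; n is counted in months.
FV = PMT × [((1+r)^n − 1)/r] × (1+r) = 9,400 × [(1+r)^84 − 1] / r × (1+r) = A$889,319.94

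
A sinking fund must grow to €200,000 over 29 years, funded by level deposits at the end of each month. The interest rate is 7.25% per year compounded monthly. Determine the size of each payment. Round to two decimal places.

€169.35

Level ordinary annuity; solve FV = PMT × [((1+r)^n − 1)/r] for PMT.
Periodic rate r = 0.0725/12 per month; n is counted in months.
With n = 348: PMT = 200,000 / ([((1+r)^n − 1)/r]) = €169.35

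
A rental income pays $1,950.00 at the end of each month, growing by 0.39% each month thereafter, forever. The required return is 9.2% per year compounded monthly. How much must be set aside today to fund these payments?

Periodic rate r = 0.092/12 per month.
Growing perpetuity (Gordon): PV = PMT₁ / (r − g) = 1,950 / (r − 0.0039) = $517,699.12.

$517,699.12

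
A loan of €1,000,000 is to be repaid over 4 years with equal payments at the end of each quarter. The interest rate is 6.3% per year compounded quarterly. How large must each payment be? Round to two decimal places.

Level ordinary annuity; solve PV = PMT × [(1 − (1+r)^−n)/r] for PMT.
Periodic rate r = 0.063/4 per quarter; n is counted in quarters.
With n = 16: PMT = 1,000,000 / ([(1 − (1+r)^−n)/r]) = €71,193.74

€71,193.74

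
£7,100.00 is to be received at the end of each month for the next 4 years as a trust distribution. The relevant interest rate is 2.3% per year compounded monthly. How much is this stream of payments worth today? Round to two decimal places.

This is an ordinary annuity: 48 payments of £7,100.00 at the end of each month.
Periodic rate r = 0.023/12 per month; n is counted in months.
PV = PMT × [(1 − (1+r)^−n)/r] = 7,100 × [1 − (1+r)^−48] / r = £325,295.57

£325,295.57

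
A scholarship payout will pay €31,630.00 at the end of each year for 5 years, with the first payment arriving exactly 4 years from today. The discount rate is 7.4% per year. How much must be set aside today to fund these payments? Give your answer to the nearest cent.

€103,574.89

Ordinary annuity of 5 payments, first payment at period 4.
Periodic rate r = 0.074 per year.
The ordinary-annuity PV formula values the stream one period before the first payment (period 3); discount that back 3 periods:
PV₀ = 31,630 × [1 − (1+r)^−5] / r × (1+r)^−3 = €103,574.89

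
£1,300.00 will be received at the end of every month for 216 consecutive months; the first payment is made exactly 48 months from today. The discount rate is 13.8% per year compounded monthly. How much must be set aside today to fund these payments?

Ordinary annuity of 216 payments, first payment at period 48.
Periodic rate r = 0.138/12 per month; n is counted in months.
The ordinary-annuity PV formula values the stream one period before the first payment (period 47); discount that back 47 periods:
PV₀ = 1,300 × [1 − (1+r)^−216] / r × (1+r)^−47 = £60,458.85

£60,458.85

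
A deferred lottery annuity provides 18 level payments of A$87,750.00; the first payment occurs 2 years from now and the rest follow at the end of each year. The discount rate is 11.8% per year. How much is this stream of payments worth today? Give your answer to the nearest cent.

A$575,831.14

Ordinary annuity of 18 payments, first payment at period 2.
Periodic rate r = 0.118 per year.
The ordinary-annuity PV formula values the stream one period before the first payment (period 1); discount that back 1 periods:
PV₀ = 87,750 × [1 − (1+r)^−18] / r × (1+r)^−1 = A$575,831.14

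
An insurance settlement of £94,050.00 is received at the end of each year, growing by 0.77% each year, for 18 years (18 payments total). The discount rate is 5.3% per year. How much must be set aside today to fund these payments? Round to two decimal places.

Periodic rate r = 0.053 per year.
Growing ordinary annuity: PV = PMT₁ × [1 − ((1+g)/(1+r))^n] / (r − g) = 94,050 × [1 − ((1+0.0077)/(1+r))^18] / (r − 0.0077) = £1,135,325.88.

£1,135,325.88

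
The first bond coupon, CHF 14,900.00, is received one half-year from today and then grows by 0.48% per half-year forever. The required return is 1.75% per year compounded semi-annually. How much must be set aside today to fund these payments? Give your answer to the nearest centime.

Periodic rate r = 0.0175/2 per half-year.
Growing perpetuity (Gordon): PV = PMT₁ / (r − g) = 14,900 / (r − 0.0048) = CHF 3,772,151.90.

CHF 3,772,151.90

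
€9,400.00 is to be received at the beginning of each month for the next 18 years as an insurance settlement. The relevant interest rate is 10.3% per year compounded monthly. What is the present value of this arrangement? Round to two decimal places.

This is an annuity due: 216 payments of €9,400.00 at the beginning of each month.
Periodic rate r = 0.103/12 per month; n is counted in months.
PV = PMT × [(1 − (1+r)^−n)/r] × (1+r) = 9,400 × [1 − (1+r)^−216] / r × (1+r) = €930,189.34

€930,189.34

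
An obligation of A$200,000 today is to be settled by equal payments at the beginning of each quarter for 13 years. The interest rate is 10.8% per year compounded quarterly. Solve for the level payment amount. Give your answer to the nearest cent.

Level annuity due; solve PV = PMT × [(1 − (1+r)^−n)/r] × (1+r) for PMT.
Periodic rate r = 0.108/4 per quarter; n is counted in quarters.
With n = 52: PMT = 200,000 / ([(1 − (1+r)^−n)/r] × (1+r)) = A$7,012.85

A$7,012.85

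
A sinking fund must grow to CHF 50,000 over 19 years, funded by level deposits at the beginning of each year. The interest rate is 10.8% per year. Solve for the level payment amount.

Level annuity due; solve FV = PMT × [((1+r)^n − 1)/r] × (1+r) for PMT.
Periodic rate r = 0.108 per year.
With n = 19: PMT = 50,000 / ([((1+r)^n − 1)/r] × (1+r)) = CHF 809.75

CHF 809.75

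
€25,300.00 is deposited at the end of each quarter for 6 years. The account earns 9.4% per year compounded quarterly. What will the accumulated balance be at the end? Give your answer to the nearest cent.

€803,417.84

This is an ordinary annuity: 24 deposits of €25,300.00 at the end of each quarter.
Periodic rate r = 0.094/4 per quarter; n is counted in quarters.
FV = PMT × [((1+r)^n − 1)/r] = 25,300 × [(1+r)^24 − 1] / r = €803,417.84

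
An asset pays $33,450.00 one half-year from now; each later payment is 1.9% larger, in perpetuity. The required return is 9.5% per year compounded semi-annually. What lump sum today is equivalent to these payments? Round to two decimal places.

$1,173,684.21

Periodic rate r = 0.095/2 per half-year.
Growing perpetuity (Gordon): PV = PMT₁ / (r − g) = 33,450 / (r − 0.019) = $1,173,684.21.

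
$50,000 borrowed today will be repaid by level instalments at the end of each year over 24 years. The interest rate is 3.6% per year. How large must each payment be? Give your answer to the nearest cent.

$3,146.43

Level ordinary annuity; solve PV = PMT × [(1 − (1+r)^−n)/r] for PMT.
Periodic rate r = 0.036 per year.
With n = 24: PMT = 50,000 / ([(1 − (1+r)^−n)/r]) = $3,146.43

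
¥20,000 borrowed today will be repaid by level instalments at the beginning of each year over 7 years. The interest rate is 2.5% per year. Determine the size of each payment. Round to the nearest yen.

Level annuity due; solve PV = PMT × [(1 − (1+r)^−n)/r] × (1+r) for PMT.
Periodic rate r = 0.025 per year.
With n = 7: PMT = 20,000 / ([(1 − (1+r)^−n)/r] × (1+r)) = ¥3,073

¥3,073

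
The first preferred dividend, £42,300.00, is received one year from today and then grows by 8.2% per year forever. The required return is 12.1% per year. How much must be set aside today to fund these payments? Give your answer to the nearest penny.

£1,084,615.38

Periodic rate r = 0.121 per year.
Growing perpetuity (Gordon): PV = PMT₁ / (r − g) = 42,300 / (r − 0.082) = £1,084,615.38.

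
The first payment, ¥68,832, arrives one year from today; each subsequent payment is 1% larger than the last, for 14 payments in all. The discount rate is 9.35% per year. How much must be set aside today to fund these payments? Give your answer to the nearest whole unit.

¥553,229

Periodic rate r = 0.0935 per year.
Growing ordinary annuity: PV = PMT₁ × [1 − ((1+g)/(1+r))^n] / (r − g) = 68,832 × [1 − ((1+0.01)/(1+r))^14] / (r − 0.01) = ¥553,229.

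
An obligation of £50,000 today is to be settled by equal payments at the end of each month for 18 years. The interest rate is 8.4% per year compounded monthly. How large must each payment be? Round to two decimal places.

Level ordinary annuity; solve PV = PMT × [(1 − (1+r)^−n)/r] for PMT.
Periodic rate r = 0.084/12 per month; n is counted in months.
With n = 216: PMT = 50,000 / ([(1 − (1+r)^−n)/r]) = £449.66

£449.66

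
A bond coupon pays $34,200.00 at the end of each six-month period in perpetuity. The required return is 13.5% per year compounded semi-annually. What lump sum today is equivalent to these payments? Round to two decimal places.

$506,666.67

Periodic rate r = 0.135/2 per half-year.
Level perpetuity: PV = PMT / r = 34,200 / (0.135/2) = $506,666.67.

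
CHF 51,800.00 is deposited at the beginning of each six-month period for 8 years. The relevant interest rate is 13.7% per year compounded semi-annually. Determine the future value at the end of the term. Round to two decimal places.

CHF 1,524,412.30

This is an annuity due: 16 deposits of CHF 51,800.00 at the beginning of each six-month period.
Periodic rate r = 0.137/2 per half-year; n is counted in half-years.
FV = PMT × [((1+r)^n − 1)/r] × (1+r) = 51,800 × [(1+r)^16 − 1] / r × (1+r) = CHF 1,524,412.30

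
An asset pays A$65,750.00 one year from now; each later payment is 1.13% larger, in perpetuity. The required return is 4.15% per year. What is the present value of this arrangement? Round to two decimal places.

A$2,177,152.32

Periodic rate r = 0.0415 per year.
Growing perpetuity (Gordon): PV = PMT₁ / (r − g) = 65,750 / (r − 0.0113) = A$2,177,152.32.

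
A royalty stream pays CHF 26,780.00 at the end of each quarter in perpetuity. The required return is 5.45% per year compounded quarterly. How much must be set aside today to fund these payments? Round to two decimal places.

CHF 1,965,504.59

Periodic rate r = 0.0545/4 per quarter.
Level perpetuity: PV = PMT / r = 26,780 / (0.0545/4) = CHF 1,965,504.59.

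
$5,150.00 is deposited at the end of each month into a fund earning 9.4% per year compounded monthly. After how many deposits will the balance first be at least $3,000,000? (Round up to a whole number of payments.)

Periodic rate r = 0.094/12 per month; n is counted in months.
Ordinary annuity FV: 3,000,000 = 5,150 × [((1+r)^n − 1)/r].
(1+r)^n = 1 + 3,000,000 × r / 5,150, so n = ln(1 + 3,000,000·r/5,150) / ln(1+r) = 219.94.
Round up to a whole number of payments: n = 220.

220 payments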